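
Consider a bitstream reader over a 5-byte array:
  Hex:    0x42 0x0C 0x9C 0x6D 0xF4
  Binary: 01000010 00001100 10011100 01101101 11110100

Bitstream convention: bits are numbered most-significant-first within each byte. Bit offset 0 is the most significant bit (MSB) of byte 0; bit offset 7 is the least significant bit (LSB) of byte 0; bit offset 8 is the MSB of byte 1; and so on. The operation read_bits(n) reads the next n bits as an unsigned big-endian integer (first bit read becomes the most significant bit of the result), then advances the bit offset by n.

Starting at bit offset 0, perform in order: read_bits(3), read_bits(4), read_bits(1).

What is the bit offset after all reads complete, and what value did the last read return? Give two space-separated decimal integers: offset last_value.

Read 1: bits[0:3] width=3 -> value=2 (bin 010); offset now 3 = byte 0 bit 3; 37 bits remain
Read 2: bits[3:7] width=4 -> value=1 (bin 0001); offset now 7 = byte 0 bit 7; 33 bits remain
Read 3: bits[7:8] width=1 -> value=0 (bin 0); offset now 8 = byte 1 bit 0; 32 bits remain

Answer: 8 0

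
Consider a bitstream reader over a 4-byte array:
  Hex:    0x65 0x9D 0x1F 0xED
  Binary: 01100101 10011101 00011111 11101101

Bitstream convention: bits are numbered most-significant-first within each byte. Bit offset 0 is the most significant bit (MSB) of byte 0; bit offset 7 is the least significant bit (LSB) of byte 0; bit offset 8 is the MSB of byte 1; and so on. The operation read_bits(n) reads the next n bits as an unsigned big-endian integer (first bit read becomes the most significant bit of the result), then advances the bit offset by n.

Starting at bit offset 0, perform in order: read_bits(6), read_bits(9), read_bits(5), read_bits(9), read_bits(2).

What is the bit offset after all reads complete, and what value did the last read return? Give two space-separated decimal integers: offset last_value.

Read 1: bits[0:6] width=6 -> value=25 (bin 011001); offset now 6 = byte 0 bit 6; 26 bits remain
Read 2: bits[6:15] width=9 -> value=206 (bin 011001110); offset now 15 = byte 1 bit 7; 17 bits remain
Read 3: bits[15:20] width=5 -> value=17 (bin 10001); offset now 20 = byte 2 bit 4; 12 bits remain
Read 4: bits[20:29] width=9 -> value=509 (bin 111111101); offset now 29 = byte 3 bit 5; 3 bits remain
Read 5: bits[29:31] width=2 -> value=2 (bin 10); offset now 31 = byte 3 bit 7; 1 bits remain

Answer: 31 2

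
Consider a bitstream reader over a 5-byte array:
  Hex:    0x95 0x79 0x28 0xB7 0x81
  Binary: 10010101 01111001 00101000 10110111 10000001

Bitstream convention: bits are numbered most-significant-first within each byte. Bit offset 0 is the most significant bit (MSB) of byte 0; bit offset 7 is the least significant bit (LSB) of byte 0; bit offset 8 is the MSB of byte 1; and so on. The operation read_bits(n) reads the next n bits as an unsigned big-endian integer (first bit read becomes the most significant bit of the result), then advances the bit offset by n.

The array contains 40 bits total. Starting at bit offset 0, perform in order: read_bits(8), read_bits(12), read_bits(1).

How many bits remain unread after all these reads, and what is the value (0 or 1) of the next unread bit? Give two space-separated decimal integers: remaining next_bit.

Read 1: bits[0:8] width=8 -> value=149 (bin 10010101); offset now 8 = byte 1 bit 0; 32 bits remain
Read 2: bits[8:20] width=12 -> value=1938 (bin 011110010010); offset now 20 = byte 2 bit 4; 20 bits remain
Read 3: bits[20:21] width=1 -> value=1 (bin 1); offset now 21 = byte 2 bit 5; 19 bits remain

Answer: 19 0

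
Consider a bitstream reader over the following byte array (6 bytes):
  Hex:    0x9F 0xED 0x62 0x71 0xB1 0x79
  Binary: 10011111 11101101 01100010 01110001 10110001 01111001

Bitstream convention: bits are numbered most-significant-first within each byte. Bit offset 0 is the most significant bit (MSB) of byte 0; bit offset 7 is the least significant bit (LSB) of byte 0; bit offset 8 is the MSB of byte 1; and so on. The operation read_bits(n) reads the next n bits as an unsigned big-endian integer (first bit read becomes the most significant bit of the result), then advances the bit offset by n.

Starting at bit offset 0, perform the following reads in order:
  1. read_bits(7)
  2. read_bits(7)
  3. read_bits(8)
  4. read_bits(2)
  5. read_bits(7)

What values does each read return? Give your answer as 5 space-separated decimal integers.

Read 1: bits[0:7] width=7 -> value=79 (bin 1001111); offset now 7 = byte 0 bit 7; 41 bits remain
Read 2: bits[7:14] width=7 -> value=123 (bin 1111011); offset now 14 = byte 1 bit 6; 34 bits remain
Read 3: bits[14:22] width=8 -> value=88 (bin 01011000); offset now 22 = byte 2 bit 6; 26 bits remain
Read 4: bits[22:24] width=2 -> value=2 (bin 10); offset now 24 = byte 3 bit 0; 24 bits remain
Read 5: bits[24:31] width=7 -> value=56 (bin 0111000); offset now 31 = byte 3 bit 7; 17 bits remain

Answer: 79 123 88 2 56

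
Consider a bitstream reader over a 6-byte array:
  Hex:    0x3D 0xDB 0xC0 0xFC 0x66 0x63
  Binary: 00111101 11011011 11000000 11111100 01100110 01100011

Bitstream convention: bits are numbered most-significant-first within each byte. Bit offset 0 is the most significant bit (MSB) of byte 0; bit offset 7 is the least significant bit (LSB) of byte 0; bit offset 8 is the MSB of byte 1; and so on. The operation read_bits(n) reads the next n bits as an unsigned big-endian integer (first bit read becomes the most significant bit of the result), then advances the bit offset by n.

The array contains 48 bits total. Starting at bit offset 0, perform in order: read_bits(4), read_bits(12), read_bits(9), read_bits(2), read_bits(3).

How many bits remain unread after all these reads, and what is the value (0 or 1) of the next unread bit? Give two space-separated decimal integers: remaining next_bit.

Read 1: bits[0:4] width=4 -> value=3 (bin 0011); offset now 4 = byte 0 bit 4; 44 bits remain
Read 2: bits[4:16] width=12 -> value=3547 (bin 110111011011); offset now 16 = byte 2 bit 0; 32 bits remain
Read 3: bits[16:25] width=9 -> value=385 (bin 110000001); offset now 25 = byte 3 bit 1; 23 bits remain
Read 4: bits[25:27] width=2 -> value=3 (bin 11); offset now 27 = byte 3 bit 3; 21 bits remain
Read 5: bits[27:30] width=3 -> value=7 (bin 111); offset now 30 = byte 3 bit 6; 18 bits remain

Answer: 18 0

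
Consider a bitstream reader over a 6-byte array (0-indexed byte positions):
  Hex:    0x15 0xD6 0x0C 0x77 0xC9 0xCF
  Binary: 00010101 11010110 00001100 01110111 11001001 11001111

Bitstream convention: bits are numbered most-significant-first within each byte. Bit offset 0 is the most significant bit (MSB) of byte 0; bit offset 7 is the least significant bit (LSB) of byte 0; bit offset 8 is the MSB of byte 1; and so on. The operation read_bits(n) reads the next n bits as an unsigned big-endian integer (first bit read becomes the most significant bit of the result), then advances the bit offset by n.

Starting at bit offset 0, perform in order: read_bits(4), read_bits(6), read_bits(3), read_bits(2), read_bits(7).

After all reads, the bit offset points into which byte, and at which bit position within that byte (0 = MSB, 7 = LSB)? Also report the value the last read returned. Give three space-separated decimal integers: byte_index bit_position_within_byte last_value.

Answer: 2 6 3

Derivation:
Read 1: bits[0:4] width=4 -> value=1 (bin 0001); offset now 4 = byte 0 bit 4; 44 bits remain
Read 2: bits[4:10] width=6 -> value=23 (bin 010111); offset now 10 = byte 1 bit 2; 38 bits remain
Read 3: bits[10:13] width=3 -> value=2 (bin 010); offset now 13 = byte 1 bit 5; 35 bits remain
Read 4: bits[13:15] width=2 -> value=3 (bin 11); offset now 15 = byte 1 bit 7; 33 bits remain
Read 5: bits[15:22] width=7 -> value=3 (bin 0000011); offset now 22 = byte 2 bit 6; 26 bits remain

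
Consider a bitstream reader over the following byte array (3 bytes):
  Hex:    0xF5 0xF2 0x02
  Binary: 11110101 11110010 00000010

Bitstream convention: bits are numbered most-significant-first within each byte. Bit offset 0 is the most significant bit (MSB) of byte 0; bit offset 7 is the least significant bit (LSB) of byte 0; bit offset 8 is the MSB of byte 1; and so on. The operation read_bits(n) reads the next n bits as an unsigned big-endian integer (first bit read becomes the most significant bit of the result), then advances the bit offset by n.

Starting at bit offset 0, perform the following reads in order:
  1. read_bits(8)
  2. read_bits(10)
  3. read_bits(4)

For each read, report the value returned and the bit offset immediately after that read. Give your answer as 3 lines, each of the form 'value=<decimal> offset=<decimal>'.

Read 1: bits[0:8] width=8 -> value=245 (bin 11110101); offset now 8 = byte 1 bit 0; 16 bits remain
Read 2: bits[8:18] width=10 -> value=968 (bin 1111001000); offset now 18 = byte 2 bit 2; 6 bits remain
Read 3: bits[18:22] width=4 -> value=0 (bin 0000); offset now 22 = byte 2 bit 6; 2 bits remain

Answer: value=245 offset=8
value=968 offset=18
value=0 offset=22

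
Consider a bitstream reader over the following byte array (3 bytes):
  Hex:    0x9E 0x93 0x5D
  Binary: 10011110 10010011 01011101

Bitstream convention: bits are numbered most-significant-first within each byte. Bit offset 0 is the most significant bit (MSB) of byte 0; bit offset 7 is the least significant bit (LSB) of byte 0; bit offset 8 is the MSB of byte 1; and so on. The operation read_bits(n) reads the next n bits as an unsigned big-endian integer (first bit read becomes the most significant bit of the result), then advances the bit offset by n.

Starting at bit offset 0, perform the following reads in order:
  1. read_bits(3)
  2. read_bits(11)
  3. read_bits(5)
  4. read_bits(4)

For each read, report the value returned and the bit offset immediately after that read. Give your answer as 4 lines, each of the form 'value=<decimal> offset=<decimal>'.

Read 1: bits[0:3] width=3 -> value=4 (bin 100); offset now 3 = byte 0 bit 3; 21 bits remain
Read 2: bits[3:14] width=11 -> value=1956 (bin 11110100100); offset now 14 = byte 1 bit 6; 10 bits remain
Read 3: bits[14:19] width=5 -> value=26 (bin 11010); offset now 19 = byte 2 bit 3; 5 bits remain
Read 4: bits[19:23] width=4 -> value=14 (bin 1110); offset now 23 = byte 2 bit 7; 1 bits remain

Answer: value=4 offset=3
value=1956 offset=14
value=26 offset=19
value=14 offset=23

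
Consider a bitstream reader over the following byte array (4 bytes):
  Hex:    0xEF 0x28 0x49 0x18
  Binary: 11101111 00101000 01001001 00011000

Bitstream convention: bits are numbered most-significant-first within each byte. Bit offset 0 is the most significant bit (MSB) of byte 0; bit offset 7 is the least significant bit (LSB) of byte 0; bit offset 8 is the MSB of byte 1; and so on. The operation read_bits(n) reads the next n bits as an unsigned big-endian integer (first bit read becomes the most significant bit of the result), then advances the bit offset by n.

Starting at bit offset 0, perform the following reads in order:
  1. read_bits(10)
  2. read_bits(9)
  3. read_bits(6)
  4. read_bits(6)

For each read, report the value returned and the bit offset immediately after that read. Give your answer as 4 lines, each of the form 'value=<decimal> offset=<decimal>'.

Read 1: bits[0:10] width=10 -> value=956 (bin 1110111100); offset now 10 = byte 1 bit 2; 22 bits remain
Read 2: bits[10:19] width=9 -> value=322 (bin 101000010); offset now 19 = byte 2 bit 3; 13 bits remain
Read 3: bits[19:25] width=6 -> value=18 (bin 010010); offset now 25 = byte 3 bit 1; 7 bits remain
Read 4: bits[25:31] width=6 -> value=12 (bin 001100); offset now 31 = byte 3 bit 7; 1 bits remain

Answer: value=956 offset=10
value=322 offset=19
value=18 offset=25
value=12 offset=31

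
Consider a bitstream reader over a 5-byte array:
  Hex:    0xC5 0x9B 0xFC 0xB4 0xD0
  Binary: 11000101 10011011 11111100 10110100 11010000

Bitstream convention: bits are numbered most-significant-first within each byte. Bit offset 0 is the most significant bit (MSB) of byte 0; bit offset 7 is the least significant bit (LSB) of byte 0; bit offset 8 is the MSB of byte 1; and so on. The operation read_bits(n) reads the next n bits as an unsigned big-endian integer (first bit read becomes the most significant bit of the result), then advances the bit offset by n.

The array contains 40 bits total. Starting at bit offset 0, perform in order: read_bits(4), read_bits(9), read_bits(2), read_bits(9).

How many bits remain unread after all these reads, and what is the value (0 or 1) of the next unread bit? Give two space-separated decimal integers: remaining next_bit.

Answer: 16 1

Derivation:
Read 1: bits[0:4] width=4 -> value=12 (bin 1100); offset now 4 = byte 0 bit 4; 36 bits remain
Read 2: bits[4:13] width=9 -> value=179 (bin 010110011); offset now 13 = byte 1 bit 5; 27 bits remain
Read 3: bits[13:15] width=2 -> value=1 (bin 01); offset now 15 = byte 1 bit 7; 25 bits remain
Read 4: bits[15:24] width=9 -> value=508 (bin 111111100); offset now 24 = byte 3 bit 0; 16 bits remain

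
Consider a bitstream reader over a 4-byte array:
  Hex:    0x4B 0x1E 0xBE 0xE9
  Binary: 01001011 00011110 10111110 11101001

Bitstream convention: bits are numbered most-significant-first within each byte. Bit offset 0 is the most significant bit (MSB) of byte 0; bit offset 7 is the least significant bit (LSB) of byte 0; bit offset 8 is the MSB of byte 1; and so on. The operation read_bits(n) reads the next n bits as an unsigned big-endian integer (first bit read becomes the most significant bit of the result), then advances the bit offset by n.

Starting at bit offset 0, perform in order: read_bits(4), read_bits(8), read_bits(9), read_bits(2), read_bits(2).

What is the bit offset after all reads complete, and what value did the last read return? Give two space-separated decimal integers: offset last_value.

Answer: 25 1

Derivation:
Read 1: bits[0:4] width=4 -> value=4 (bin 0100); offset now 4 = byte 0 bit 4; 28 bits remain
Read 2: bits[4:12] width=8 -> value=177 (bin 10110001); offset now 12 = byte 1 bit 4; 20 bits remain
Read 3: bits[12:21] width=9 -> value=471 (bin 111010111); offset now 21 = byte 2 bit 5; 11 bits remain
Read 4: bits[21:23] width=2 -> value=3 (bin 11); offset now 23 = byte 2 bit 7; 9 bits remain
Read 5: bits[23:25] width=2 -> value=1 (bin 01); offset now 25 = byte 3 bit 1; 7 bits remain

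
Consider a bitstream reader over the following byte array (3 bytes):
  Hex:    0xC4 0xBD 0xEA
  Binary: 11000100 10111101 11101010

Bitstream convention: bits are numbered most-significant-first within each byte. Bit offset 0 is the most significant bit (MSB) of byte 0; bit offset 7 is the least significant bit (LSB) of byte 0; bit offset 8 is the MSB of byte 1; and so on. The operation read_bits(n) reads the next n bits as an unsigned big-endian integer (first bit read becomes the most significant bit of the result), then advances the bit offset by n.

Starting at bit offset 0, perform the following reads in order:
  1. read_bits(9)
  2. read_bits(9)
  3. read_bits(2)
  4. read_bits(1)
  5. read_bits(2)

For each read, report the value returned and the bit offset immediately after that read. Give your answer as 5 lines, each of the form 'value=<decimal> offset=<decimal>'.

Read 1: bits[0:9] width=9 -> value=393 (bin 110001001); offset now 9 = byte 1 bit 1; 15 bits remain
Read 2: bits[9:18] width=9 -> value=247 (bin 011110111); offset now 18 = byte 2 bit 2; 6 bits remain
Read 3: bits[18:20] width=2 -> value=2 (bin 10); offset now 20 = byte 2 bit 4; 4 bits remain
Read 4: bits[20:21] width=1 -> value=1 (bin 1); offset now 21 = byte 2 bit 5; 3 bits remain
Read 5: bits[21:23] width=2 -> value=1 (bin 01); offset now 23 = byte 2 bit 7; 1 bits remain

Answer: value=393 offset=9
value=247 offset=18
value=2 offset=20
value=1 offset=21
value=1 offset=23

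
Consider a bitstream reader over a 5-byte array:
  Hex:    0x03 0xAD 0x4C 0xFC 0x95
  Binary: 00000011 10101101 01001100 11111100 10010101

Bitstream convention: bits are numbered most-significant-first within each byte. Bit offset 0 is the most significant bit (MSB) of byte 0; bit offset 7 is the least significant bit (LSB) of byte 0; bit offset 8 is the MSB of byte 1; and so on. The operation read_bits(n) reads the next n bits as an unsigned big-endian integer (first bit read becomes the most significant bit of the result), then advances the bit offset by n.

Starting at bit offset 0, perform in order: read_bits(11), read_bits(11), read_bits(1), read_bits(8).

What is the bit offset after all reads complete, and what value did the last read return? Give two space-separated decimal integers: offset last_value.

Read 1: bits[0:11] width=11 -> value=29 (bin 00000011101); offset now 11 = byte 1 bit 3; 29 bits remain
Read 2: bits[11:22] width=11 -> value=851 (bin 01101010011); offset now 22 = byte 2 bit 6; 18 bits remain
Read 3: bits[22:23] width=1 -> value=0 (bin 0); offset now 23 = byte 2 bit 7; 17 bits remain
Read 4: bits[23:31] width=8 -> value=126 (bin 01111110); offset now 31 = byte 3 bit 7; 9 bits remain

Answer: 31 126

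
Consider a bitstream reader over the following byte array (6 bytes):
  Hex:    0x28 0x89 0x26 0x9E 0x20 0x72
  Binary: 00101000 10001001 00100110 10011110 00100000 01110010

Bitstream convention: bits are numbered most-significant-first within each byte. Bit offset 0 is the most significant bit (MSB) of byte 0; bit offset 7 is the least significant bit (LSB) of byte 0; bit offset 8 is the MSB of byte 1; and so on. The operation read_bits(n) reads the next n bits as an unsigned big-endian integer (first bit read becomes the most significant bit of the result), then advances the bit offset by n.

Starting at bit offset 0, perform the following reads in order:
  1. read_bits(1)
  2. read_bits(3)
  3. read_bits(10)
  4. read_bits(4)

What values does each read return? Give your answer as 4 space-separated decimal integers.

Read 1: bits[0:1] width=1 -> value=0 (bin 0); offset now 1 = byte 0 bit 1; 47 bits remain
Read 2: bits[1:4] width=3 -> value=2 (bin 010); offset now 4 = byte 0 bit 4; 44 bits remain
Read 3: bits[4:14] width=10 -> value=546 (bin 1000100010); offset now 14 = byte 1 bit 6; 34 bits remain
Read 4: bits[14:18] width=4 -> value=4 (bin 0100); offset now 18 = byte 2 bit 2; 30 bits remain

Answer: 0 2 546 4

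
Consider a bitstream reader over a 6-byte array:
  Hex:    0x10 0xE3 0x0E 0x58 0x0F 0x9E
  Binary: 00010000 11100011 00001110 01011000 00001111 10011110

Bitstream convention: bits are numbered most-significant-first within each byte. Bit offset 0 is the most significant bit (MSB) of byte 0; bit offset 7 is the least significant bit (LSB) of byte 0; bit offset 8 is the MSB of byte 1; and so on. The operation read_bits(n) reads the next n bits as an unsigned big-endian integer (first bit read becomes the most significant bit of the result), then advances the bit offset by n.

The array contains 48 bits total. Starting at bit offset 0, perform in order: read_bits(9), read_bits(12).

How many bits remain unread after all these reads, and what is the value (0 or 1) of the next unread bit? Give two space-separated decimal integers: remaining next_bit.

Read 1: bits[0:9] width=9 -> value=33 (bin 000100001); offset now 9 = byte 1 bit 1; 39 bits remain
Read 2: bits[9:21] width=12 -> value=3169 (bin 110001100001); offset now 21 = byte 2 bit 5; 27 bits remain

Answer: 27 1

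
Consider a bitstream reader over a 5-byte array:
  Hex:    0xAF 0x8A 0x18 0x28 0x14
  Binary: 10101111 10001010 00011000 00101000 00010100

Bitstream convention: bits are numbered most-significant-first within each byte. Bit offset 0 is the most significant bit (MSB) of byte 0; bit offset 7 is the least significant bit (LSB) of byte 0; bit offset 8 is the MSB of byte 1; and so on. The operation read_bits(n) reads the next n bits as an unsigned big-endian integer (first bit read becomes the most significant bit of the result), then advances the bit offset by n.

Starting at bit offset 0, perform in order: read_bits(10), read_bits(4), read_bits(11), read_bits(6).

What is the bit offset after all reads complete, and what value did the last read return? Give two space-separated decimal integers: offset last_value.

Answer: 31 20

Derivation:
Read 1: bits[0:10] width=10 -> value=702 (bin 1010111110); offset now 10 = byte 1 bit 2; 30 bits remain
Read 2: bits[10:14] width=4 -> value=2 (bin 0010); offset now 14 = byte 1 bit 6; 26 bits remain
Read 3: bits[14:25] width=11 -> value=1072 (bin 10000110000); offset now 25 = byte 3 bit 1; 15 bits remain
Read 4: bits[25:31] width=6 -> value=20 (bin 010100); offset now 31 = byte 3 bit 7; 9 bits remain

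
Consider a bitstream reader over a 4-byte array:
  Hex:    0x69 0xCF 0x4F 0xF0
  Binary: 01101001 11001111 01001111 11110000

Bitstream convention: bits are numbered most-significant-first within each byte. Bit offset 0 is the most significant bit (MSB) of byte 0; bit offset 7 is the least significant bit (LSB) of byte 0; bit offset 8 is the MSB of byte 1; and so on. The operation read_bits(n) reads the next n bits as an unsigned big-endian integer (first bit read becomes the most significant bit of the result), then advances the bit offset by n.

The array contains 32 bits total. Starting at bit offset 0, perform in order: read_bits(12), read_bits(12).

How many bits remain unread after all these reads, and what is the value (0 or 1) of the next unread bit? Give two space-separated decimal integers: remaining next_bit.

Answer: 8 1

Derivation:
Read 1: bits[0:12] width=12 -> value=1692 (bin 011010011100); offset now 12 = byte 1 bit 4; 20 bits remain
Read 2: bits[12:24] width=12 -> value=3919 (bin 111101001111); offset now 24 = byte 3 bit 0; 8 bits remain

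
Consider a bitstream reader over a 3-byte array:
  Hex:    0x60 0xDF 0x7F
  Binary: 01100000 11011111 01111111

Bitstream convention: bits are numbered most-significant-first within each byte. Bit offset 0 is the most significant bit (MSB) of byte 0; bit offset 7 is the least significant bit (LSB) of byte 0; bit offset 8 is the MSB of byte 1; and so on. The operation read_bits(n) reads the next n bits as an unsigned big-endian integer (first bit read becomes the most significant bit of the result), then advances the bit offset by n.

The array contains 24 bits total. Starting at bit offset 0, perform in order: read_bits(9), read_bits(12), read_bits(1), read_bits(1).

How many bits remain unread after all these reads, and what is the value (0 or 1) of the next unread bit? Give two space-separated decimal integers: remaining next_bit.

Answer: 1 1

Derivation:
Read 1: bits[0:9] width=9 -> value=193 (bin 011000001); offset now 9 = byte 1 bit 1; 15 bits remain
Read 2: bits[9:21] width=12 -> value=3055 (bin 101111101111); offset now 21 = byte 2 bit 5; 3 bits remain
Read 3: bits[21:22] width=1 -> value=1 (bin 1); offset now 22 = byte 2 bit 6; 2 bits remain
Read 4: bits[22:23] width=1 -> value=1 (bin 1); offset now 23 = byte 2 bit 7; 1 bits remain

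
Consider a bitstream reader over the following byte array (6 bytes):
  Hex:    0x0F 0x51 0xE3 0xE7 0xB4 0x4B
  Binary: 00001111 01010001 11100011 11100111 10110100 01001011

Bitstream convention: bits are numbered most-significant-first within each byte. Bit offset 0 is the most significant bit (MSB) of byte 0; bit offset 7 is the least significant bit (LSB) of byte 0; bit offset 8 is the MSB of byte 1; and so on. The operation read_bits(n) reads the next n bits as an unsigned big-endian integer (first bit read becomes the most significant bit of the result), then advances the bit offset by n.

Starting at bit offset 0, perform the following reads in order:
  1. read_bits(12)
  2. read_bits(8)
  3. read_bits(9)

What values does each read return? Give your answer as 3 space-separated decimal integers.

Read 1: bits[0:12] width=12 -> value=245 (bin 000011110101); offset now 12 = byte 1 bit 4; 36 bits remain
Read 2: bits[12:20] width=8 -> value=30 (bin 00011110); offset now 20 = byte 2 bit 4; 28 bits remain
Read 3: bits[20:29] width=9 -> value=124 (bin 001111100); offset now 29 = byte 3 bit 5; 19 bits remain

Answer: 245 30 124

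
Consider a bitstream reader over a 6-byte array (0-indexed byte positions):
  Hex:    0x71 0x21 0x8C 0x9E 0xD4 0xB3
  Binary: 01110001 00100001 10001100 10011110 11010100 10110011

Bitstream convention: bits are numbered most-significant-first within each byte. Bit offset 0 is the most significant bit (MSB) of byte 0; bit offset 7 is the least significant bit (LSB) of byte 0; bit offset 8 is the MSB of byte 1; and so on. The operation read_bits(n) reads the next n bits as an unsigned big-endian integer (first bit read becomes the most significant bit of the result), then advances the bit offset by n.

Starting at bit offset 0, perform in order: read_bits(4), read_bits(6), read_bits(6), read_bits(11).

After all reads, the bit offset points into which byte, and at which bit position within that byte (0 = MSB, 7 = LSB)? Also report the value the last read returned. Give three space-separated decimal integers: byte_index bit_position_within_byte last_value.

Read 1: bits[0:4] width=4 -> value=7 (bin 0111); offset now 4 = byte 0 bit 4; 44 bits remain
Read 2: bits[4:10] width=6 -> value=4 (bin 000100); offset now 10 = byte 1 bit 2; 38 bits remain
Read 3: bits[10:16] width=6 -> value=33 (bin 100001); offset now 16 = byte 2 bit 0; 32 bits remain
Read 4: bits[16:27] width=11 -> value=1124 (bin 10001100100); offset now 27 = byte 3 bit 3; 21 bits remain

Answer: 3 3 1124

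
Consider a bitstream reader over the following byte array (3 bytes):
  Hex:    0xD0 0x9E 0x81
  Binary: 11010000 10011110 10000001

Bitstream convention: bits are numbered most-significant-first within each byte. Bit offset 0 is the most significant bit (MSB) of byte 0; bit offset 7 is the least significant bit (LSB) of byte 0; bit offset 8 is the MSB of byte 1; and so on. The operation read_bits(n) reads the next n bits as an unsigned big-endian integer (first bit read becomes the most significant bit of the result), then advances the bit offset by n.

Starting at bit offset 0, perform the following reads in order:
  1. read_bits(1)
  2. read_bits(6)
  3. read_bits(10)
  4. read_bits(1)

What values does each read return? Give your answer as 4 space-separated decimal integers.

Read 1: bits[0:1] width=1 -> value=1 (bin 1); offset now 1 = byte 0 bit 1; 23 bits remain
Read 2: bits[1:7] width=6 -> value=40 (bin 101000); offset now 7 = byte 0 bit 7; 17 bits remain
Read 3: bits[7:17] width=10 -> value=317 (bin 0100111101); offset now 17 = byte 2 bit 1; 7 bits remain
Read 4: bits[17:18] width=1 -> value=0 (bin 0); offset now 18 = byte 2 bit 2; 6 bits remain

Answer: 1 40 317 0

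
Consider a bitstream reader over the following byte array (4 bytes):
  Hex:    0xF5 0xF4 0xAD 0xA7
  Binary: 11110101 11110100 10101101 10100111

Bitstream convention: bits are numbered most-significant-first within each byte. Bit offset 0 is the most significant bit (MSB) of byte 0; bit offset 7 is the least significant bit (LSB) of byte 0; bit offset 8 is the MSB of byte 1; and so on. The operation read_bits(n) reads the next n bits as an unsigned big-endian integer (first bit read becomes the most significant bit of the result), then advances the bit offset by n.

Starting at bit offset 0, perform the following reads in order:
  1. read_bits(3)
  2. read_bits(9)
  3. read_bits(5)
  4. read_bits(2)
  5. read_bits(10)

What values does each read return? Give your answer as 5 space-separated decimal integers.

Read 1: bits[0:3] width=3 -> value=7 (bin 111); offset now 3 = byte 0 bit 3; 29 bits remain
Read 2: bits[3:12] width=9 -> value=351 (bin 101011111); offset now 12 = byte 1 bit 4; 20 bits remain
Read 3: bits[12:17] width=5 -> value=9 (bin 01001); offset now 17 = byte 2 bit 1; 15 bits remain
Read 4: bits[17:19] width=2 -> value=1 (bin 01); offset now 19 = byte 2 bit 3; 13 bits remain
Read 5: bits[19:29] width=10 -> value=436 (bin 0110110100); offset now 29 = byte 3 bit 5; 3 bits remain

Answer: 7 351 9 1 436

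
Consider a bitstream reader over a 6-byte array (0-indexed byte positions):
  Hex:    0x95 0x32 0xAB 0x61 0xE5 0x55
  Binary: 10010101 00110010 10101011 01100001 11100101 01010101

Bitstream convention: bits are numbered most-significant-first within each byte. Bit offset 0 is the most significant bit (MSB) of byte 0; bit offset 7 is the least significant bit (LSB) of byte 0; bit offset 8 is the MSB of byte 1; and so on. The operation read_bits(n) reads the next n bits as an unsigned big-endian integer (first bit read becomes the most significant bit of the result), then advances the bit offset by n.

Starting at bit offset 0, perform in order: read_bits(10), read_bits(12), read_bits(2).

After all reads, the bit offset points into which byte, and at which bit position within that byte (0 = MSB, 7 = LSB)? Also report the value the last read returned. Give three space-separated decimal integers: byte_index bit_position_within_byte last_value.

Read 1: bits[0:10] width=10 -> value=596 (bin 1001010100); offset now 10 = byte 1 bit 2; 38 bits remain
Read 2: bits[10:22] width=12 -> value=3242 (bin 110010101010); offset now 22 = byte 2 bit 6; 26 bits remain
Read 3: bits[22:24] width=2 -> value=3 (bin 11); offset now 24 = byte 3 bit 0; 24 bits remain

Answer: 3 0 3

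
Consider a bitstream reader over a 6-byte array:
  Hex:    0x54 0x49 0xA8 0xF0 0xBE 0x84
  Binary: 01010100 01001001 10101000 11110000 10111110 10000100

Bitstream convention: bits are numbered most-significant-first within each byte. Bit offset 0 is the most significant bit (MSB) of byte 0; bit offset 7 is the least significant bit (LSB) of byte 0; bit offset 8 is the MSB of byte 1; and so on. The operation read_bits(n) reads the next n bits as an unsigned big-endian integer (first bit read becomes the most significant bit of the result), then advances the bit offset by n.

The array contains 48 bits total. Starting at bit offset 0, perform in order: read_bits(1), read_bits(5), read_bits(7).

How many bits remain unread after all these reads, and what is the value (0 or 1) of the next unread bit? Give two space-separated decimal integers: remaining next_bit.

Answer: 35 0

Derivation:
Read 1: bits[0:1] width=1 -> value=0 (bin 0); offset now 1 = byte 0 bit 1; 47 bits remain
Read 2: bits[1:6] width=5 -> value=21 (bin 10101); offset now 6 = byte 0 bit 6; 42 bits remain
Read 3: bits[6:13] width=7 -> value=9 (bin 0001001); offset now 13 = byte 1 bit 5; 35 bits remain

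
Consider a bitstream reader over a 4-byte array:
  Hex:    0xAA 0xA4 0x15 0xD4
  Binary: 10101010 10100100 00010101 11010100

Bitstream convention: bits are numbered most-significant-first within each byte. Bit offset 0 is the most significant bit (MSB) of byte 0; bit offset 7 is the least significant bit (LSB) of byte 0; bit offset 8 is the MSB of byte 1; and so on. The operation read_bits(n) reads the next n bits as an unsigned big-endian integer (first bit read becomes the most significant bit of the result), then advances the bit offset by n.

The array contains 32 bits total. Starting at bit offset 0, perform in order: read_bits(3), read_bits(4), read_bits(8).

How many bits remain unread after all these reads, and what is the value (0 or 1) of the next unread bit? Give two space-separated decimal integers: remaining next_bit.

Answer: 17 0

Derivation:
Read 1: bits[0:3] width=3 -> value=5 (bin 101); offset now 3 = byte 0 bit 3; 29 bits remain
Read 2: bits[3:7] width=4 -> value=5 (bin 0101); offset now 7 = byte 0 bit 7; 25 bits remain
Read 3: bits[7:15] width=8 -> value=82 (bin 01010010); offset now 15 = byte 1 bit 7; 17 bits remain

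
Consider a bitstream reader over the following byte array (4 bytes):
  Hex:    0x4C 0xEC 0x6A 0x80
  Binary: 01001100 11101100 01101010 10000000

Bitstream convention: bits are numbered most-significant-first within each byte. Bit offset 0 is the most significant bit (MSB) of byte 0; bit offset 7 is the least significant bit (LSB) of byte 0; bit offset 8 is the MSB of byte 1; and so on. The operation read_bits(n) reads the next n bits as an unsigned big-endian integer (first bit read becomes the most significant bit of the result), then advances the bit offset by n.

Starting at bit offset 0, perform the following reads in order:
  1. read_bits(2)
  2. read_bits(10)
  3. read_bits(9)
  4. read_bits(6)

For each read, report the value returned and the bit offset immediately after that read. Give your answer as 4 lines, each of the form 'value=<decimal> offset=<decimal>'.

Read 1: bits[0:2] width=2 -> value=1 (bin 01); offset now 2 = byte 0 bit 2; 30 bits remain
Read 2: bits[2:12] width=10 -> value=206 (bin 0011001110); offset now 12 = byte 1 bit 4; 20 bits remain
Read 3: bits[12:21] width=9 -> value=397 (bin 110001101); offset now 21 = byte 2 bit 5; 11 bits remain
Read 4: bits[21:27] width=6 -> value=20 (bin 010100); offset now 27 = byte 3 bit 3; 5 bits remain

Answer: value=1 offset=2
value=206 offset=12
value=397 offset=21
value=20 offset=27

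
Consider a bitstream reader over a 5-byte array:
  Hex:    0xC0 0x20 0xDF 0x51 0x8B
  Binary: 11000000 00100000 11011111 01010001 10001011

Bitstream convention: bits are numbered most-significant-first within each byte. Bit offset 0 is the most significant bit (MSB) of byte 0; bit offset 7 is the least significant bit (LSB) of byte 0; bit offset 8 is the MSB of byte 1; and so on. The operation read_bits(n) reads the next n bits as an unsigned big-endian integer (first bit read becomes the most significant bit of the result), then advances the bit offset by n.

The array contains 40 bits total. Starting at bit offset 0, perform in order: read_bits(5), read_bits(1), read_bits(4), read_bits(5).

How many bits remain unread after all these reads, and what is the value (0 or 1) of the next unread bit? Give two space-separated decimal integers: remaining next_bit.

Answer: 25 0

Derivation:
Read 1: bits[0:5] width=5 -> value=24 (bin 11000); offset now 5 = byte 0 bit 5; 35 bits remain
Read 2: bits[5:6] width=1 -> value=0 (bin 0); offset now 6 = byte 0 bit 6; 34 bits remain
Read 3: bits[6:10] width=4 -> value=0 (bin 0000); offset now 10 = byte 1 bit 2; 30 bits remain
Read 4: bits[10:15] width=5 -> value=16 (bin 10000); offset now 15 = byte 1 bit 7; 25 bits remain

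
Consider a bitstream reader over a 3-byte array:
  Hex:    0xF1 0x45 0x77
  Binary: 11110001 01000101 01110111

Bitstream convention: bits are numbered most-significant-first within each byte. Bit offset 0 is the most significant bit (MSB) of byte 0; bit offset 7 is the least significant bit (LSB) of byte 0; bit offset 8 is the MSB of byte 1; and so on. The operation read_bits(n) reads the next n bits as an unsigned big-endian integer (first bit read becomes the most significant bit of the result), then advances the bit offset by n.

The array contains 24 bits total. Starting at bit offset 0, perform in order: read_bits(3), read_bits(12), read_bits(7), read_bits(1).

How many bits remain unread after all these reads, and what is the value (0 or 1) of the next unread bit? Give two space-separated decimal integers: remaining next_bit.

Answer: 1 1

Derivation:
Read 1: bits[0:3] width=3 -> value=7 (bin 111); offset now 3 = byte 0 bit 3; 21 bits remain
Read 2: bits[3:15] width=12 -> value=2210 (bin 100010100010); offset now 15 = byte 1 bit 7; 9 bits remain
Read 3: bits[15:22] width=7 -> value=93 (bin 1011101); offset now 22 = byte 2 bit 6; 2 bits remain
Read 4: bits[22:23] width=1 -> value=1 (bin 1); offset now 23 = byte 2 bit 7; 1 bits remain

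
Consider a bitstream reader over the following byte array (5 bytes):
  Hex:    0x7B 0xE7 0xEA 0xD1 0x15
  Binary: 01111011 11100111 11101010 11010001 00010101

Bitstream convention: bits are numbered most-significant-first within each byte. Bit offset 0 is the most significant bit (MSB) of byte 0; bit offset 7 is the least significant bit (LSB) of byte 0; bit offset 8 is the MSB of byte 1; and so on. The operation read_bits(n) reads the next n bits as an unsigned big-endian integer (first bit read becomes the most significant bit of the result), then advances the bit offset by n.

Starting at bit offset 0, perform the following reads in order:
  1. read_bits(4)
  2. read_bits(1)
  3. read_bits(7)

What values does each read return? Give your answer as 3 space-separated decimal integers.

Answer: 7 1 62

Derivation:
Read 1: bits[0:4] width=4 -> value=7 (bin 0111); offset now 4 = byte 0 bit 4; 36 bits remain
Read 2: bits[4:5] width=1 -> value=1 (bin 1); offset now 5 = byte 0 bit 5; 35 bits remain
Read 3: bits[5:12] width=7 -> value=62 (bin 0111110); offset now 12 = byte 1 bit 4; 28 bits remain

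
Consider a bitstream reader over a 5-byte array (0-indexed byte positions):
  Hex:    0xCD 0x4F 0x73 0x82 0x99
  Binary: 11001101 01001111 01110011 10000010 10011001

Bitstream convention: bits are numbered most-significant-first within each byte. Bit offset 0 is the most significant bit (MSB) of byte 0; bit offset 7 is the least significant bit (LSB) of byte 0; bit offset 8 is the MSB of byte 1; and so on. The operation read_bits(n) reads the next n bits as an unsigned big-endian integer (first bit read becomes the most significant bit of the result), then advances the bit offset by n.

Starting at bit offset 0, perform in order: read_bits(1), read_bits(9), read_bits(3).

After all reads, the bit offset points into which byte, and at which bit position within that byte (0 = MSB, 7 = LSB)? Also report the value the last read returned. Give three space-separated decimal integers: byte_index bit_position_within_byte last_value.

Answer: 1 5 1

Derivation:
Read 1: bits[0:1] width=1 -> value=1 (bin 1); offset now 1 = byte 0 bit 1; 39 bits remain
Read 2: bits[1:10] width=9 -> value=309 (bin 100110101); offset now 10 = byte 1 bit 2; 30 bits remain
Read 3: bits[10:13] width=3 -> value=1 (bin 001); offset now 13 = byte 1 bit 5; 27 bits remain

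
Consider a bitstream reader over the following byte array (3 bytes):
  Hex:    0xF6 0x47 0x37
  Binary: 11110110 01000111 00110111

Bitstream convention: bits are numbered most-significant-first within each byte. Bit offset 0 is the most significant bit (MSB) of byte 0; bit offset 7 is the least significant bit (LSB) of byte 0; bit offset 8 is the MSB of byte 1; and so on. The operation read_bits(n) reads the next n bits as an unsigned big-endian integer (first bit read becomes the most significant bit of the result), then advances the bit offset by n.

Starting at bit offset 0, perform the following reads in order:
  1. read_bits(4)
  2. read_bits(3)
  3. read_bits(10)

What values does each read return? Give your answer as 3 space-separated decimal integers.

Read 1: bits[0:4] width=4 -> value=15 (bin 1111); offset now 4 = byte 0 bit 4; 20 bits remain
Read 2: bits[4:7] width=3 -> value=3 (bin 011); offset now 7 = byte 0 bit 7; 17 bits remain
Read 3: bits[7:17] width=10 -> value=142 (bin 0010001110); offset now 17 = byte 2 bit 1; 7 bits remain

Answer: 15 3 142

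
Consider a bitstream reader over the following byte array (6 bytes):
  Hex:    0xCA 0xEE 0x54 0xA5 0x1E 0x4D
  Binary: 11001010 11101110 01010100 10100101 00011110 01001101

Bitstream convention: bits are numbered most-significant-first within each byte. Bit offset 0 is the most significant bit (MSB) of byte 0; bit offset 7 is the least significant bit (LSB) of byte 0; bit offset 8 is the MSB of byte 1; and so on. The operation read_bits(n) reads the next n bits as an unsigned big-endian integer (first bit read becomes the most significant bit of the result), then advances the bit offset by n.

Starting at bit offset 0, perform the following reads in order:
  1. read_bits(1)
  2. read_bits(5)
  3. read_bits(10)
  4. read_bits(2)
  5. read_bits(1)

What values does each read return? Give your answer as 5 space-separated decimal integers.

Read 1: bits[0:1] width=1 -> value=1 (bin 1); offset now 1 = byte 0 bit 1; 47 bits remain
Read 2: bits[1:6] width=5 -> value=18 (bin 10010); offset now 6 = byte 0 bit 6; 42 bits remain
Read 3: bits[6:16] width=10 -> value=750 (bin 1011101110); offset now 16 = byte 2 bit 0; 32 bits remain
Read 4: bits[16:18] width=2 -> value=1 (bin 01); offset now 18 = byte 2 bit 2; 30 bits remain
Read 5: bits[18:19] width=1 -> value=0 (bin 0); offset now 19 = byte 2 bit 3; 29 bits remain

Answer: 1 18 750 1 0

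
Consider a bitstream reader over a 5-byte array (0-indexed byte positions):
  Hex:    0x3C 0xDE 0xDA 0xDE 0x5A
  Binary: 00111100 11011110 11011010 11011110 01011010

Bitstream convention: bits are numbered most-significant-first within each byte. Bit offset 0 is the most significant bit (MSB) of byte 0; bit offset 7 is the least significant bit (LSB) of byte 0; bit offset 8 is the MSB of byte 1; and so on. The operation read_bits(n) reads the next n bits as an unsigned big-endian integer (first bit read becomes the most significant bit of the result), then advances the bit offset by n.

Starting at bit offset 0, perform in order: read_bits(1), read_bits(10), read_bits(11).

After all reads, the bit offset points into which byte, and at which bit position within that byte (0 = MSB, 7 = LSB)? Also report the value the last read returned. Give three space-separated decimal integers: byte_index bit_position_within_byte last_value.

Answer: 2 6 1974

Derivation:
Read 1: bits[0:1] width=1 -> value=0 (bin 0); offset now 1 = byte 0 bit 1; 39 bits remain
Read 2: bits[1:11] width=10 -> value=486 (bin 0111100110); offset now 11 = byte 1 bit 3; 29 bits remain
Read 3: bits[11:22] width=11 -> value=1974 (bin 11110110110); offset now 22 = byte 2 bit 6; 18 bits remain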